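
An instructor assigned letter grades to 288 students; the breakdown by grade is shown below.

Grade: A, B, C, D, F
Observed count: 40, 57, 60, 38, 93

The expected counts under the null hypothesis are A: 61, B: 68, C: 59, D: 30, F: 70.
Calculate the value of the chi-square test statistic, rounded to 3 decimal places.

18.716

A: (40 − 61)²/61 = 441/61 = 7.2295
B: (57 − 68)²/68 = 121/68 = 1.7794
C: (60 − 59)²/59 = 1/59 = 0.0169
D: (38 − 30)²/30 = 64/30 = 2.1333
F: (93 − 70)²/70 = 529/70 = 7.5571
Sum = 18.716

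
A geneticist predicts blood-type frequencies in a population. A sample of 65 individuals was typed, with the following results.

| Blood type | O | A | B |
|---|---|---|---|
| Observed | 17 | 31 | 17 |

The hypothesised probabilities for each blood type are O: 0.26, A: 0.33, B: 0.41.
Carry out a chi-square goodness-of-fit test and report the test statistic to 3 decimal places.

7.747

Expected counts E_i = n·p_i: 65×0.26 = 16.9, 65×0.33 = 21.45, 65×0.41 = 26.65.
cat         O        E   (O−E)²/E
O          17     16.9     0.0006
A          31    21.45     4.2519
B          17    26.65     3.4943
Sum = 7.747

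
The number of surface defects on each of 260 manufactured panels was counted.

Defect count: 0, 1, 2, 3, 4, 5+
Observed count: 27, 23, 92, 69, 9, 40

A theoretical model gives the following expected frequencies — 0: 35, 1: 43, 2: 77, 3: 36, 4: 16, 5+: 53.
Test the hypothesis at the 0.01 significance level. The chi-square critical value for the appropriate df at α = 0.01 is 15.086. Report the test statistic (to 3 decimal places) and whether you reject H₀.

50.554; reject

0: (27 − 35)²/35 = 64/35 = 1.8286
1: (23 − 43)²/43 = 400/43 = 9.3023
2: (92 − 77)²/77 = 225/77 = 2.9221
3: (69 − 36)²/36 = 1089/36 = 30.2500
4: (9 − 16)²/16 = 49/16 = 3.0625
5+: (40 − 53)²/53 = 169/53 = 3.1887
Sum = 50.554
df = 5. Since 50.554 > 15.086, we reject H₀.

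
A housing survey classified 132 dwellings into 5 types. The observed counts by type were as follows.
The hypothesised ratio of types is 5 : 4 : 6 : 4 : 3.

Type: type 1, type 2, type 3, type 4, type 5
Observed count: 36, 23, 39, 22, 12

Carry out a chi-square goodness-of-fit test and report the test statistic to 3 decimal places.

3.658

Ratio total = 22. Expected counts: 132×5/22 = 30, 132×4/22 = 24, 132×6/22 = 36, 132×4/22 = 24, 132×3/22 = 18.
cat         O        E   (O−E)²/E
type 1     36       30     1.2000
type 2     23       24     0.0417
type 3     39       36     0.2500
type 4     22       24     0.1667
type 5     12       18     2.0000
Sum = 3.658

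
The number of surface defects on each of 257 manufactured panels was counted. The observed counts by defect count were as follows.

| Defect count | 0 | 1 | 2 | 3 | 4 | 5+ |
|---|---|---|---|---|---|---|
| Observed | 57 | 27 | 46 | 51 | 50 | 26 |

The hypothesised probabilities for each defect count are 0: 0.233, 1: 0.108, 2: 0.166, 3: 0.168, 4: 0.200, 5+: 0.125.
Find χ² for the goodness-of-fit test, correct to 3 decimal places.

3.044

Expected counts E_i = n·p_i: 257×0.233 = 59.881, 257×0.108 = 27.756, 257×0.166 = 42.662, 257×0.168 = 43.176, 257×0.200 = 51.4, 257×0.125 = 32.125.
cat         O        E   (O−E)²/E
0          57   59.881     0.1386
1          27   27.756     0.0206
2          46   42.662     0.2612
3          51   43.176     1.4178
4          50     51.4     0.0381
5+         26   32.125     1.1678
Sum = 3.044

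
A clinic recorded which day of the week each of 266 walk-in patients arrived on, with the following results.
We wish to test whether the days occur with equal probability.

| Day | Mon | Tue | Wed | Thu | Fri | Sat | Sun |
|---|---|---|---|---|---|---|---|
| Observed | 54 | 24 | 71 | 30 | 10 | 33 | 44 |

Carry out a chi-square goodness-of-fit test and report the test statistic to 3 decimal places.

Expected count for each of the 7 categories: 266/7 = 38.
Mon: (54 − 38)²/38 = 256/38 = 6.7368
Tue: (24 − 38)²/38 = 196/38 = 5.1579
Wed: (71 − 38)²/38 = 1089/38 = 28.6579
Thu: (30 − 38)²/38 = 64/38 = 1.6842
Fri: (10 − 38)²/38 = 784/38 = 20.6316
Sat: (33 − 38)²/38 = 25/38 = 0.6579
Sun: (44 − 38)²/38 = 36/38 = 0.9474
Sum = 64.474

64.474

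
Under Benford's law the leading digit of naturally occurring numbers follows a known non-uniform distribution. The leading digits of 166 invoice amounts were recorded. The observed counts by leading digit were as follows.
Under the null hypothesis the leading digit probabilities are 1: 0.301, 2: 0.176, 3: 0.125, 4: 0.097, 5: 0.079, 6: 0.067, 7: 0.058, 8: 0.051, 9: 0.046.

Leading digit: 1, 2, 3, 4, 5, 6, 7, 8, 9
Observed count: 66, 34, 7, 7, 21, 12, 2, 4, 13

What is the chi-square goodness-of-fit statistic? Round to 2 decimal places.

Expected counts E_i = n·p_i: 166×0.301 = 49.966, 166×0.176 = 29.216, 166×0.125 = 20.75, 166×0.097 = 16.102, 166×0.079 = 13.114, 166×0.067 = 11.122, 166×0.058 = 9.628, 166×0.051 = 8.466, 166×0.046 = 7.636.
χ² = (66−49.966)²/49.966 + (34−29.216)²/29.216 + (7−20.75)²/20.75 + (7−16.102)²/16.102 + (21−13.114)²/13.114 + (12−11.122)²/11.122 + (2−9.628)²/9.628 + (4−8.466)²/8.466 + (13−7.636)²/7.636
   = 5.145 + 0.783 + 9.111 + 5.145 + 4.742 + 0.069 + 6.043 + 2.356 + 3.768
Sum = 37.16

37.16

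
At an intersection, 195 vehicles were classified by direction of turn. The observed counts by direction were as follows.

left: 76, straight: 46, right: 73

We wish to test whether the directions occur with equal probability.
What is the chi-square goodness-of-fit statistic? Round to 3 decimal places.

Expected count for each of the 3 categories: 195/3 = 65.
left: (76 − 65)²/65 = 121/65 = 1.8615
straight: (46 − 65)²/65 = 361/65 = 5.5538
right: (73 − 65)²/65 = 64/65 = 0.9846
Sum = 8.400

8.400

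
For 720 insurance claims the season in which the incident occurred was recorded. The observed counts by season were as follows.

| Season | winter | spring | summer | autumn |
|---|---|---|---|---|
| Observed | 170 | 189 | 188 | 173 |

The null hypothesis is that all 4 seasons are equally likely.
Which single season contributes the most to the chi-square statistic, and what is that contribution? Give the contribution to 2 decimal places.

Under H₀ each category has probability 1/4, so each expected count is 720/4 = 180.
χ² = (170−180)²/180 + (189−180)²/180 + (188−180)²/180 + (173−180)²/180
   = 0.556 + 0.450 + 0.356 + 0.272
The largest term is for winter: 0.56.

winter, 0.56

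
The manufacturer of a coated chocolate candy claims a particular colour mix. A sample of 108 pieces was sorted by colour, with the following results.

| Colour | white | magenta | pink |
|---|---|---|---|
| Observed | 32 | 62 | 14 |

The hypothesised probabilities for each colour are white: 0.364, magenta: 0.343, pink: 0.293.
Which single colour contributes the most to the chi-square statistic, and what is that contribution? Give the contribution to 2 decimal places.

Expected counts E_i = n·p_i: 108×0.364 = 39.312, 108×0.343 = 37.044, 108×0.293 = 31.644.
white: (32 − 39.312)²/39.312 = 53.465344/39.312 = 1.360
magenta: (62 − 37.044)²/37.044 = 622.801936/37.044 = 16.812
pink: (14 − 31.644)²/31.644 = 311.310736/31.644 = 9.838
The largest term is for magenta: 16.81.

magenta, 16.81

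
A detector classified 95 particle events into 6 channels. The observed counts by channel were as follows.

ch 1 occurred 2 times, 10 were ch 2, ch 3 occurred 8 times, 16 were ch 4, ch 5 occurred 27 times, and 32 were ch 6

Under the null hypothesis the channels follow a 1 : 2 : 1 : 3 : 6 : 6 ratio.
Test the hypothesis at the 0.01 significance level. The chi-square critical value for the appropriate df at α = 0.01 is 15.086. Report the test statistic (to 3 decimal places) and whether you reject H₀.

4.100; do not reject

Ratio total = 19. Expected counts: 95×1/19 = 5, 95×2/19 = 10, 95×1/19 = 5, 95×3/19 = 15, 95×6/19 = 30, 95×6/19 = 30.
ch 1: (2 − 5)²/5 = 9/5 = 1.8000
ch 2: (10 − 10)²/10 = 0/10 = 0.0000
ch 3: (8 − 5)²/5 = 9/5 = 1.8000
ch 4: (16 − 15)²/15 = 1/15 = 0.0667
ch 5: (27 − 30)²/30 = 9/30 = 0.3000
ch 6: (32 − 30)²/30 = 4/30 = 0.1333
Sum = 4.100
df = 5. Since 4.100 < 15.086, we do not reject H₀.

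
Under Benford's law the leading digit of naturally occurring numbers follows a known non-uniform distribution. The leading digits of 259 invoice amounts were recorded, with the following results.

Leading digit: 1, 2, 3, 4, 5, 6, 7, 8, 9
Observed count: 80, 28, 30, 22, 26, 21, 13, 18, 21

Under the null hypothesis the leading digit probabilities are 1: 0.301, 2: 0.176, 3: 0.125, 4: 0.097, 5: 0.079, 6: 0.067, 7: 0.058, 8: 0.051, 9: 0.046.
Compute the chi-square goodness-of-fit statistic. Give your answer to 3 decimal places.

18.604

Expected counts E_i = n·p_i: 259×0.301 = 77.959, 259×0.176 = 45.584, 259×0.125 = 32.375, 259×0.097 = 25.123, 259×0.079 = 20.461, 259×0.067 = 17.353, 259×0.058 = 15.022, 259×0.051 = 13.209, 259×0.046 = 11.914.
cat         O        E   (O−E)²/E
1          80   77.959     0.0534
2          28   45.584     6.7830
3          30   32.375     0.1742
4          22   25.123     0.3882
5          26   20.461     1.4995
6          21   17.353     0.7665
7          13   15.022     0.2722
8          18   13.209     1.7377
9          21   11.914     6.9293
Sum = 18.604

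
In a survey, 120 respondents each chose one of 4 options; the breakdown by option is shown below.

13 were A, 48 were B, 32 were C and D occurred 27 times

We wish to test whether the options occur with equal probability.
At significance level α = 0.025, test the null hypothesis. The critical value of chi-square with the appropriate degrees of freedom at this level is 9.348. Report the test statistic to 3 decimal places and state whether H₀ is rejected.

20.867; reject

Under H₀ each category has probability 1/4, so each expected count is 120/4 = 30.
A: (13 − 30)²/30 = 289/30 = 9.6333
B: (48 − 30)²/30 = 324/30 = 10.8000
C: (32 − 30)²/30 = 4/30 = 0.1333
D: (27 − 30)²/30 = 9/30 = 0.3000
Sum = 20.867
df = 3. Since 20.867 > 9.348, we reject H₀.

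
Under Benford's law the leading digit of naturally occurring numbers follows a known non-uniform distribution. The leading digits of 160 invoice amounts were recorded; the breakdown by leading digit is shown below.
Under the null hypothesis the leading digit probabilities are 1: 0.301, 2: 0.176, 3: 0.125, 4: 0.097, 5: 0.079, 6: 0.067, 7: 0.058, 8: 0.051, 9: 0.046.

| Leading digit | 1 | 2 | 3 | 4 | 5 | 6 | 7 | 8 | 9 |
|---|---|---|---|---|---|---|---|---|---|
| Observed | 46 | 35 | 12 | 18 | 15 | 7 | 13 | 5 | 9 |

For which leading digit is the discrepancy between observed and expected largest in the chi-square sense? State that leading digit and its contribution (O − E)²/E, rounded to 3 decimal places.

3, 3.200

Expected counts E_i = n·p_i: 160×0.301 = 48.16, 160×0.176 = 28.16, 160×0.125 = 20, 160×0.097 = 15.52, 160×0.079 = 12.64, 160×0.067 = 10.72, 160×0.058 = 9.28, 160×0.051 = 8.16, 160×0.046 = 7.36.
χ² = (46−48.16)²/48.16 + (35−28.16)²/28.16 + (12−20)²/20 + (18−15.52)²/15.52 + (15−12.64)²/12.64 + (7−10.72)²/10.72 + (13−9.28)²/9.28 + (5−8.16)²/8.16 + (9−7.36)²/7.36
   = 0.0969 + 1.6614 + 3.2000 + 0.3963 + 0.4406 + 1.2909 + 1.4912 + 1.2237 + 0.3654
The largest term is for 3: 3.200.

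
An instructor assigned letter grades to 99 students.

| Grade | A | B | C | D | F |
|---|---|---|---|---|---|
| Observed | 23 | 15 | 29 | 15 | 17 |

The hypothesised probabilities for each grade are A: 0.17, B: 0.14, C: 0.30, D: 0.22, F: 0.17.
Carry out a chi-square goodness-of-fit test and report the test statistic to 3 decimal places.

4.485

Expected counts E_i = n·p_i: 99×0.17 = 16.83, 99×0.14 = 13.86, 99×0.30 = 29.7, 99×0.22 = 21.78, 99×0.17 = 16.83.
A: (23 − 16.83)²/16.83 = 38.0689/16.83 = 2.2620
B: (15 − 13.86)²/13.86 = 1.2996/13.86 = 0.0938
C: (29 − 29.7)²/29.7 = 0.49/29.7 = 0.0165
D: (15 − 21.78)²/21.78 = 45.9684/21.78 = 2.1106
F: (17 − 16.83)²/16.83 = 0.0289/16.83 = 0.0017
Sum = 4.485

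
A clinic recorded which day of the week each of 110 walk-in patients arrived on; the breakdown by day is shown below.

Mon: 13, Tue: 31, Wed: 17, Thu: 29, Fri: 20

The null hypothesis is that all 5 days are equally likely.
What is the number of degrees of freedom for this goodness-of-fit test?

4

There are k = 5 categories and no parameters were estimated from the data, so df = 5 − 1 = 4.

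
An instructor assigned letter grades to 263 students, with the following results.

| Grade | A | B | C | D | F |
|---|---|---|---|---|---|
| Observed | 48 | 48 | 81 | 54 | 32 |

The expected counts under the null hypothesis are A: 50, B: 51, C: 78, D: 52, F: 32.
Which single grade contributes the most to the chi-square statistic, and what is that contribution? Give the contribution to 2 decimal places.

χ² = (48−50)²/50 + (48−51)²/51 + (81−78)²/78 + (54−52)²/52 + (32−32)²/32
   = 0.080 + 0.176 + 0.115 + 0.077 + 0.000
The largest term is for B: 0.18.

B, 0.18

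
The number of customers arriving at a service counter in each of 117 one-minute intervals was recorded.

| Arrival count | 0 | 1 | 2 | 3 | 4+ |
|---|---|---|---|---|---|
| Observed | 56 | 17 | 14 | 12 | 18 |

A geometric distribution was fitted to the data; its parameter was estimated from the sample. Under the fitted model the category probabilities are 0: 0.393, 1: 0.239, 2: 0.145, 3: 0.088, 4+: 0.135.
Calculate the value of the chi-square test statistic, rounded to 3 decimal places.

7.589

Expected counts E_i = n·p_i: 117×0.393 = 45.981, 117×0.239 = 27.963, 117×0.145 = 16.965, 117×0.088 = 10.296, 117×0.135 = 15.795.
χ² = (56−45.981)²/45.981 + (17−27.963)²/27.963 + (14−16.965)²/16.965 + (12−10.296)²/10.296 + (18−15.795)²/15.795
   = 2.1831 + 4.2981 + 0.5182 + 0.2820 + 0.3078
Sum = 7.589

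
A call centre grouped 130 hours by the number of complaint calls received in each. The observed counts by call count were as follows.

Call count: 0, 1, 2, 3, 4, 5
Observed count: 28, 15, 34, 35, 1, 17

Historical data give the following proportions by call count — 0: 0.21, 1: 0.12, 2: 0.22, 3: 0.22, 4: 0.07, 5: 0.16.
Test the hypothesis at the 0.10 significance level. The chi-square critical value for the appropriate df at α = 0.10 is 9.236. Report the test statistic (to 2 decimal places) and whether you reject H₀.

Expected counts E_i = n·p_i: 130×0.21 = 27.3, 130×0.12 = 15.6, 130×0.22 = 28.6, 130×0.22 = 28.6, 130×0.07 = 9.1, 130×0.16 = 20.8.
χ² = (28−27.3)²/27.3 + (15−15.6)²/15.6 + (34−28.6)²/28.6 + (35−28.6)²/28.6 + (1−9.1)²/9.1 + (17−20.8)²/20.8
   = 0.018 + 0.023 + 1.020 + 1.432 + 7.210 + 0.694
Sum = 10.40
df = 5. Since 10.40 > 9.236, we reject H₀.

10.40; reject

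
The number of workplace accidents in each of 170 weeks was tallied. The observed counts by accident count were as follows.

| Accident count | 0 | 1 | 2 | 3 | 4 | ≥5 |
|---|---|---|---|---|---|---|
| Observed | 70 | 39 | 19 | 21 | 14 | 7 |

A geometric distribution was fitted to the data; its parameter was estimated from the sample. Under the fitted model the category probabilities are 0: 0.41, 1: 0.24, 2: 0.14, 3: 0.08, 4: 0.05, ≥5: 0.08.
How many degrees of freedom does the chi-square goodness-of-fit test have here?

4

There are k = 6 categories and 1 parameter estimated from the data, so df = 6 − 1 − 1 = 4.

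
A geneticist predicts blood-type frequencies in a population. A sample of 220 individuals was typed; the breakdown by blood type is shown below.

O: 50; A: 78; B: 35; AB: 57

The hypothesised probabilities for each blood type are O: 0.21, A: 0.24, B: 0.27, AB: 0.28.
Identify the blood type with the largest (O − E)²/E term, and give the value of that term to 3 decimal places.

A, 12.027

Expected counts E_i = n·p_i: 220×0.21 = 46.2, 220×0.24 = 52.8, 220×0.27 = 59.4, 220×0.28 = 61.6.
O: (50 − 46.2)²/46.2 = 14.44/46.2 = 0.3126
A: (78 − 52.8)²/52.8 = 635.04/52.8 = 12.0273
B: (35 − 59.4)²/59.4 = 595.36/59.4 = 10.0229
AB: (57 − 61.6)²/61.6 = 21.16/61.6 = 0.3435
The largest term is for A: 12.027.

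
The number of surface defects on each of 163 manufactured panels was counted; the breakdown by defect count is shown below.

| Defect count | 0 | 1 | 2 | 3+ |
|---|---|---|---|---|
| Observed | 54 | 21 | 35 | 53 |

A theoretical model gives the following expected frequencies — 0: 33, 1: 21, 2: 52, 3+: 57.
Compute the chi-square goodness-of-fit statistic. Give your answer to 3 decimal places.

χ² = (54−33)²/33 + (21−21)²/21 + (35−52)²/52 + (53−57)²/57
   = 13.3636 + 0.0000 + 5.5577 + 0.2807
Sum = 19.202

19.202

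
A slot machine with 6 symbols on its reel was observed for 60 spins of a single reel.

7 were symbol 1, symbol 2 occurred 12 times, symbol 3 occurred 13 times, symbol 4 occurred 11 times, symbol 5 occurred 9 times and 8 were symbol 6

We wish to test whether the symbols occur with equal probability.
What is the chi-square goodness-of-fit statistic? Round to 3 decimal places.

2.800

Under H₀ each category has probability 1/6, so each expected count is 60/6 = 10.
χ² = (7−10)²/10 + (12−10)²/10 + (13−10)²/10 + (11−10)²/10 + (9−10)²/10 + (8−10)²/10
   = 0.9000 + 0.4000 + 0.9000 + 0.1000 + 0.1000 + 0.4000
Sum = 2.800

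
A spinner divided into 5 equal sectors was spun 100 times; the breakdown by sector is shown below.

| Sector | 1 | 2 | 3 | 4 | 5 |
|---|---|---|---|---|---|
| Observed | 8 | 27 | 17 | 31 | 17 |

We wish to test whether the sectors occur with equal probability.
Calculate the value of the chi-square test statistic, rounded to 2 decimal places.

16.60

Under H₀ each category has probability 1/5, so each expected count is 100/5 = 20.
cat         O        E   (O−E)²/E
1           8       20      7.200
2          27       20      2.450
3          17       20      0.450
4          31       20      6.050
5          17       20      0.450
Sum = 16.60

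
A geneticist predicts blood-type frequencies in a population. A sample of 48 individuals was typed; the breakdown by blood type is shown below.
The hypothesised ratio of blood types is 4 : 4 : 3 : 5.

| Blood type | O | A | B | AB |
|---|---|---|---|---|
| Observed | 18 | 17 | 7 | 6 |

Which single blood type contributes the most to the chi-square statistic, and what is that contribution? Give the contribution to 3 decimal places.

Ratio total = 16. Expected counts: 48×4/16 = 12, 48×4/16 = 12, 48×3/16 = 9, 48×5/16 = 15.
cat         O        E   (O−E)²/E
O          18       12     3.0000
A          17       12     2.0833
B           7        9     0.4444
AB          6       15     5.4000
The largest term is for AB: 5.400.

AB, 5.400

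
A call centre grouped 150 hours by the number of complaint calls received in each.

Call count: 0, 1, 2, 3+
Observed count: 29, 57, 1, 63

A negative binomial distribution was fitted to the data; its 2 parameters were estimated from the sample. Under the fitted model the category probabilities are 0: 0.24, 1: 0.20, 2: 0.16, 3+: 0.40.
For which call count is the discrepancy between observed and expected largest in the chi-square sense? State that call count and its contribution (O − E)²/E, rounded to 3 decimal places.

Expected counts E_i = n·p_i: 150×0.24 = 36, 150×0.20 = 30, 150×0.16 = 24, 150×0.40 = 60.
χ² = (29−36)²/36 + (57−30)²/30 + (1−24)²/24 + (63−60)²/60
   = 1.3611 + 24.3000 + 22.0417 + 0.1500
The largest term is for 1: 24.300.

1, 24.300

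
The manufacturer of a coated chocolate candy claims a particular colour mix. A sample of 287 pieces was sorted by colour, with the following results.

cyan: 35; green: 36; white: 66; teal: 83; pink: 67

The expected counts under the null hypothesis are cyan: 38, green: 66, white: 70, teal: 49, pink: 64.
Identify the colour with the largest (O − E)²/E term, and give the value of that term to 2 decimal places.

teal, 23.59

cat         O        E   (O−E)²/E
cyan       35       38      0.237
green      36       66     13.636
white      66       70      0.229
teal       83       49     23.592
pink       67       64      0.141
The largest term is for teal: 23.59.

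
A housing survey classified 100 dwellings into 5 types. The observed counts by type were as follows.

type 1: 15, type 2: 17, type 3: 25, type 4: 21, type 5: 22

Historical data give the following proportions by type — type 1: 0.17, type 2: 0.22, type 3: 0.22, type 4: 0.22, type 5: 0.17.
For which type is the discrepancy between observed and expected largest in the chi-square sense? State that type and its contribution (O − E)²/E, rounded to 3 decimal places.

Expected counts E_i = n·p_i: 100×0.17 = 17, 100×0.22 = 22, 100×0.22 = 22, 100×0.22 = 22, 100×0.17 = 17.
type 1: (15 − 17)²/17 = 4/17 = 0.2353
type 2: (17 − 22)²/22 = 25/22 = 1.1364
type 3: (25 − 22)²/22 = 9/22 = 0.4091
type 4: (21 − 22)²/22 = 1/22 = 0.0455
type 5: (22 − 17)²/17 = 25/17 = 1.4706
The largest term is for type 5: 1.471.

type 5, 1.471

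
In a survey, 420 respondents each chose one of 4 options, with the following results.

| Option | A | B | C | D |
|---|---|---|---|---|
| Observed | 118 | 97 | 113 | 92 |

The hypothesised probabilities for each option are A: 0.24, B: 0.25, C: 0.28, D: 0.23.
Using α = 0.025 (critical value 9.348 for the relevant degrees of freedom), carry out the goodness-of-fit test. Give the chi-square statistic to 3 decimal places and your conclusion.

3.943; do not reject

Expected counts E_i = n·p_i: 420×0.24 = 100.8, 420×0.25 = 105, 420×0.28 = 117.6, 420×0.23 = 96.6.
χ² = (118−100.8)²/100.8 + (97−105)²/105 + (113−117.6)²/117.6 + (92−96.6)²/96.6
   = 2.9349 + 0.6095 + 0.1799 + 0.2190
Sum = 3.943
df = 3. Since 3.943 < 9.348, we do not reject H₀.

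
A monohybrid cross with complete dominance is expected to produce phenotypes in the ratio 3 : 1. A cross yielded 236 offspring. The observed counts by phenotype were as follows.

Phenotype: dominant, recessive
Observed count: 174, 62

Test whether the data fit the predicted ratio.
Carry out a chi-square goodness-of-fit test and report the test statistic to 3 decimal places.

0.203

Ratio total = 4. Expected counts: 236×3/4 = 177, 236×1/4 = 59.
χ² = (174−177)²/177 + (62−59)²/59
   = 0.0508 + 0.1525
Sum = 0.203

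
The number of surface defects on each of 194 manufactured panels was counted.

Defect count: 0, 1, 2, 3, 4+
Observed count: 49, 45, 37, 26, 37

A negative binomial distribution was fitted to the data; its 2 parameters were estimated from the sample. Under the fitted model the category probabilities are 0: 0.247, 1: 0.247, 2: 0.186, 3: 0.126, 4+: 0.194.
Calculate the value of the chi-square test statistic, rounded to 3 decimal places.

Expected counts E_i = n·p_i: 194×0.247 = 47.918, 194×0.247 = 47.918, 194×0.186 = 36.084, 194×0.126 = 24.444, 194×0.194 = 37.636.
0: (49 − 47.918)²/47.918 = 1.170724/47.918 = 0.0244
1: (45 − 47.918)²/47.918 = 8.514724/47.918 = 0.1777
2: (37 − 36.084)²/36.084 = 0.839056/36.084 = 0.0233
3: (26 − 24.444)²/24.444 = 2.421136/24.444 = 0.0990
4+: (37 − 37.636)²/37.636 = 0.404496/37.636 = 0.0107
Sum = 0.335

0.335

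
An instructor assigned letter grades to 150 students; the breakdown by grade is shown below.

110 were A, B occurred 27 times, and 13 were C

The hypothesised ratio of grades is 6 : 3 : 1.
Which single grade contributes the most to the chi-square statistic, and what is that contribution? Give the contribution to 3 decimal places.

B, 7.200

Ratio total = 10. Expected counts: 150×6/10 = 90, 150×3/10 = 45, 150×1/10 = 15.
χ² = (110−90)²/90 + (27−45)²/45 + (13−15)²/15
   = 4.4444 + 7.2000 + 0.2667
The largest term is for B: 7.200.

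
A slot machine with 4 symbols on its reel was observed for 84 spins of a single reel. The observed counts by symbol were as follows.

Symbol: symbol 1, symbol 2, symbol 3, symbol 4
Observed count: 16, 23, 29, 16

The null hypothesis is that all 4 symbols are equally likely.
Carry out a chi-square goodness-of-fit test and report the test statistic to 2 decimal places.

Expected count for each of the 4 categories: 84/4 = 21.
χ² = (16−21)²/21 + (23−21)²/21 + (29−21)²/21 + (16−21)²/21
   = 1.190 + 0.190 + 3.048 + 1.190
Sum = 5.62

5.62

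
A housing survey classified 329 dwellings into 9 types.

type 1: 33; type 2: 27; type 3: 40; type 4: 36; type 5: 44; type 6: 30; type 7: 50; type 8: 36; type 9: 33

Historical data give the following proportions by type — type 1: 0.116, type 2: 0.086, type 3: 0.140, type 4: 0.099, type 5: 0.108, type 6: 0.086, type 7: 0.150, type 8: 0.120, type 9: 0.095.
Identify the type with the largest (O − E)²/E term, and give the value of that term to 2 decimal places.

type 5, 2.02

Expected counts E_i = n·p_i: 329×0.116 = 38.164, 329×0.086 = 28.294, 329×0.140 = 46.06, 329×0.099 = 32.571, 329×0.108 = 35.532, 329×0.086 = 28.294, 329×0.150 = 49.35, 329×0.120 = 39.48, 329×0.095 = 31.255.
cat         O        E   (O−E)²/E
type 1     33   38.164      0.699
type 2     27   28.294      0.059
type 3     40    46.06      0.797
type 4     36   32.571      0.361
type 5     44   35.532      2.018
type 6     30   28.294      0.103
type 7     50    49.35      0.009
type 8     36    39.48      0.307
type 9     33   31.255      0.097
The largest term is for type 5: 2.02.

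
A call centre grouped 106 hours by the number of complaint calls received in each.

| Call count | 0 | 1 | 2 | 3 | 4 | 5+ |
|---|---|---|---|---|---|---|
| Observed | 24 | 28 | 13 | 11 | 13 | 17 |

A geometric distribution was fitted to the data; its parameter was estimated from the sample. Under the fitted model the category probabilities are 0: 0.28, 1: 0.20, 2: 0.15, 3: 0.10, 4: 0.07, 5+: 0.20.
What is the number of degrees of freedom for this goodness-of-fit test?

There are k = 6 categories and 1 parameter estimated from the data, so df = 6 − 1 − 1 = 4.

4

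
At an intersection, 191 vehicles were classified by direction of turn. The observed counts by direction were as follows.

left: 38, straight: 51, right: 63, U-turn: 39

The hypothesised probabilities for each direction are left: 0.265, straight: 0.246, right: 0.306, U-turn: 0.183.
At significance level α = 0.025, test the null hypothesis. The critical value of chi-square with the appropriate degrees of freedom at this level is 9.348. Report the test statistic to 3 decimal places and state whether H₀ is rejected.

Expected counts E_i = n·p_i: 191×0.265 = 50.615, 191×0.246 = 46.986, 191×0.306 = 58.446, 191×0.183 = 34.953.
cat           O        E   (O−E)²/E
left         38   50.615     3.1441
straight     51   46.986     0.3429
right        63   58.446     0.3548
U-turn       39   34.953     0.4686
Sum = 4.310
df = 3. Since 4.310 < 9.348, we do not reject H₀.

4.310; do not reject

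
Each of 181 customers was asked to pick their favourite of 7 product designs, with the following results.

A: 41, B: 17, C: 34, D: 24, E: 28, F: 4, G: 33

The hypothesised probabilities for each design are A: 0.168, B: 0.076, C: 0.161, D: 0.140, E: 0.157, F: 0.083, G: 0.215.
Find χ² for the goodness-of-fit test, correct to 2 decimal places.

Expected counts E_i = n·p_i: 181×0.168 = 30.408, 181×0.076 = 13.756, 181×0.161 = 29.141, 181×0.140 = 25.34, 181×0.157 = 28.417, 181×0.083 = 15.023, 181×0.215 = 38.915.
cat         O        E   (O−E)²/E
A          41   30.408      3.690
B          17   13.756      0.765
C          34   29.141      0.810
D          24    25.34      0.071
E          28   28.417      0.006
F           4   15.023      8.088
G          33   38.915      0.899
Sum = 14.33

14.33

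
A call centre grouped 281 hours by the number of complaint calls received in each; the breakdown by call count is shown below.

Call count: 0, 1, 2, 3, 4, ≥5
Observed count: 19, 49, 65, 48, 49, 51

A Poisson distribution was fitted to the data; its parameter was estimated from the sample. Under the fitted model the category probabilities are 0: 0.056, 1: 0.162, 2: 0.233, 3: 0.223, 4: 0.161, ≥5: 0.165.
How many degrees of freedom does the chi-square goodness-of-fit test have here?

There are k = 6 categories and 1 parameter estimated from the data, so df = 6 − 1 − 1 = 4.

4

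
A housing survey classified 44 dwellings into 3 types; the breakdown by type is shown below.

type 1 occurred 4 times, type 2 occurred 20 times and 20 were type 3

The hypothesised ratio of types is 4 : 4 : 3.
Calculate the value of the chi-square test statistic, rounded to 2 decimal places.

Ratio total = 11. Expected counts: 44×4/11 = 16, 44×4/11 = 16, 44×3/11 = 12.
cat         O        E   (O−E)²/E
type 1      4       16      9.000
type 2     20       16      1.000
type 3     20       12      5.333
Sum = 15.33

15.33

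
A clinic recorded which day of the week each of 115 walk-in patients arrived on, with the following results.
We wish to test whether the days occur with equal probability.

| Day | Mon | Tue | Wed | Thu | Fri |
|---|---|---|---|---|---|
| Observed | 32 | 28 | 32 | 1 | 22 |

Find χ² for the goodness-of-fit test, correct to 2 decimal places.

29.22

Expected count for each of the 5 categories: 115/5 = 23.
χ² = (32−23)²/23 + (28−23)²/23 + (32−23)²/23 + (1−23)²/23 + (22−23)²/23
   = 3.522 + 1.087 + 3.522 + 21.043 + 0.043
Sum = 29.22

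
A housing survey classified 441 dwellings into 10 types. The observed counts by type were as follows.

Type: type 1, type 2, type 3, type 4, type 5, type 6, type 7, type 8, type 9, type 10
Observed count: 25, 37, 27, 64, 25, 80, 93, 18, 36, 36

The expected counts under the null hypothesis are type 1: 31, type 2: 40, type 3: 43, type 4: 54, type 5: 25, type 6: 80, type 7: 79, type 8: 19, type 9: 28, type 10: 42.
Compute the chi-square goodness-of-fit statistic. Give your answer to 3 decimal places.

14.868

χ² = (25−31)²/31 + (37−40)²/40 + (27−43)²/43 + (64−54)²/54 + (25−25)²/25 + (80−80)²/80 + (93−79)²/79 + (18−19)²/19 + (36−28)²/28 + (36−42)²/42
   = 1.1613 + 0.2250 + 5.9535 + 1.8519 + 0.0000 + 0.0000 + 2.4810 + 0.0526 + 2.2857 + 0.8571
Sum = 14.868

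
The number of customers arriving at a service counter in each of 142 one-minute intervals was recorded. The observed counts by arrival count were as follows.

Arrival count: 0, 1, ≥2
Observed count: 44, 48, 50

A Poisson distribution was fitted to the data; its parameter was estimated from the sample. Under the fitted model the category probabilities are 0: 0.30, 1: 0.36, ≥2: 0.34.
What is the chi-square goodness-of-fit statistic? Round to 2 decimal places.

0.30

Expected counts E_i = n·p_i: 142×0.30 = 42.6, 142×0.36 = 51.12, 142×0.34 = 48.28.
0: (44 − 42.6)²/42.6 = 1.96/42.6 = 0.046
1: (48 − 51.12)²/51.12 = 9.7344/51.12 = 0.190
≥2: (50 − 48.28)²/48.28 = 2.9584/48.28 = 0.061
Sum = 0.30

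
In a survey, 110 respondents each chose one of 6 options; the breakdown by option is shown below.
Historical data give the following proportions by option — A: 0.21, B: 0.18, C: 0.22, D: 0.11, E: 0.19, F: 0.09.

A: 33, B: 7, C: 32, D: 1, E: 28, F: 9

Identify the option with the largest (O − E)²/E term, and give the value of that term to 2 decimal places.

D, 10.18

Expected counts E_i = n·p_i: 110×0.21 = 23.1, 110×0.18 = 19.8, 110×0.22 = 24.2, 110×0.11 = 12.1, 110×0.19 = 20.9, 110×0.09 = 9.9.
χ² = (33−23.1)²/23.1 + (7−19.8)²/19.8 + (32−24.2)²/24.2 + (1−12.1)²/12.1 + (28−20.9)²/20.9 + (9−9.9)²/9.9
   = 4.243 + 8.275 + 2.514 + 10.183 + 2.412 + 0.082
The largest term is for D: 10.18.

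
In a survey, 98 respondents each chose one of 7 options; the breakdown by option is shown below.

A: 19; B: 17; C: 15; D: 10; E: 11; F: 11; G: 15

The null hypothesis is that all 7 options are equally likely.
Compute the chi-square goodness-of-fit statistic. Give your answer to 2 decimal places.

5.00

Under H₀ each category has probability 1/7, so each expected count is 98/7 = 14.
cat         O        E   (O−E)²/E
A          19       14      1.786
B          17       14      0.643
C          15       14      0.071
D          10       14      1.143
E          11       14      0.643
F          11       14      0.643
G          15       14      0.071
Sum = 5.00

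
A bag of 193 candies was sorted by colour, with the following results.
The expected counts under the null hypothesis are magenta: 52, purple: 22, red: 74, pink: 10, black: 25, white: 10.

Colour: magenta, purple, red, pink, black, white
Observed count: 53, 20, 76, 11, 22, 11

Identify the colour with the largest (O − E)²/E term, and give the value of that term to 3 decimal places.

black, 0.360

cat          O        E   (O−E)²/E
magenta     53       52     0.0192
purple      20       22     0.1818
red         76       74     0.0541
pink        11       10     0.1000
black       22       25     0.3600
white       11       10     0.1000
The largest term is for black: 0.360.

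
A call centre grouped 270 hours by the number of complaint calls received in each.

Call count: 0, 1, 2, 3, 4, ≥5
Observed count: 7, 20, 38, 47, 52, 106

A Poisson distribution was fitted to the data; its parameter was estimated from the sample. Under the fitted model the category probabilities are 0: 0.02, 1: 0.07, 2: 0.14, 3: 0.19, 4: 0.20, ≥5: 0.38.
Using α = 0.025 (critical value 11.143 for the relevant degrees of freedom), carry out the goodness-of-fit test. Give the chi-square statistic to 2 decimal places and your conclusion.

1.09; do not reject

Expected counts E_i = n·p_i: 270×0.02 = 5.4, 270×0.07 = 18.9, 270×0.14 = 37.8, 270×0.19 = 51.3, 270×0.20 = 54, 270×0.38 = 102.6.
χ² = (7−5.4)²/5.4 + (20−18.9)²/18.9 + (38−37.8)²/37.8 + (47−51.3)²/51.3 + (52−54)²/54 + (106−102.6)²/102.6
   = 0.474 + 0.064 + 0.001 + 0.360 + 0.074 + 0.113
Sum = 1.09
df = 4. Since 1.09 < 11.143, we do not reject H₀.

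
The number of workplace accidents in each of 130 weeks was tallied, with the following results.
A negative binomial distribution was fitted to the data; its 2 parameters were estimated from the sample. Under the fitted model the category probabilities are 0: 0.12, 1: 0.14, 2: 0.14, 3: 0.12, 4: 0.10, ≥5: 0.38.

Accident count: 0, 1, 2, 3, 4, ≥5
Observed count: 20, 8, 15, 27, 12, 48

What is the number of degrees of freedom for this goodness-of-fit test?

There are k = 6 categories and 2 parameters estimated from the data, so df = 6 − 1 − 2 = 3.

3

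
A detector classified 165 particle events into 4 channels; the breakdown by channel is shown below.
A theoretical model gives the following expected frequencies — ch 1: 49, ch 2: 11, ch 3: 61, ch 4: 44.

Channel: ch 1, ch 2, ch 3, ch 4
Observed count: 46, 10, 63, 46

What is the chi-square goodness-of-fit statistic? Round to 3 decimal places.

0.431

χ² = (46−49)²/49 + (10−11)²/11 + (63−61)²/61 + (46−44)²/44
   = 0.1837 + 0.0909 + 0.0656 + 0.0909
Sum = 0.431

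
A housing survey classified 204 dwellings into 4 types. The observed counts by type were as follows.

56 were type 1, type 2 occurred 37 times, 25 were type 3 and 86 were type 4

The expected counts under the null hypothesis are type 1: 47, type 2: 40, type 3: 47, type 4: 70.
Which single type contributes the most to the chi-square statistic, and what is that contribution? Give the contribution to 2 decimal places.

type 3, 10.30

χ² = (56−47)²/47 + (37−40)²/40 + (25−47)²/47 + (86−70)²/70
   = 1.723 + 0.225 + 10.298 + 3.657
The largest term is for type 3: 10.30.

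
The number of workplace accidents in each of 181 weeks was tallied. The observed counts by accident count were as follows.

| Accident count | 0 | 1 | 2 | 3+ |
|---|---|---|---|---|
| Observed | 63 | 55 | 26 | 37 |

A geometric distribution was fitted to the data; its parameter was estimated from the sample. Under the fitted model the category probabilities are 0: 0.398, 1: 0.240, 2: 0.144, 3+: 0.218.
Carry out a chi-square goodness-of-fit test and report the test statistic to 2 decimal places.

4.36

Expected counts E_i = n·p_i: 181×0.398 = 72.038, 181×0.240 = 43.44, 181×0.144 = 26.064, 181×0.218 = 39.458.
χ² = (63−72.038)²/72.038 + (55−43.44)²/43.44 + (26−26.064)²/26.064 + (37−39.458)²/39.458
   = 1.134 + 3.076 + 0.000 + 0.153
Sum = 4.36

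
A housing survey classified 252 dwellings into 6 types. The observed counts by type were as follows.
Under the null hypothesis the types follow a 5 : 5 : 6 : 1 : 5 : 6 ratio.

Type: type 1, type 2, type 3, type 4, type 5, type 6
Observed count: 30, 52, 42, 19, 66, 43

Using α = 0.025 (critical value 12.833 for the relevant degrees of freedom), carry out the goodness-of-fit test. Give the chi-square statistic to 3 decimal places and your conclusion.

Ratio total = 28. Expected counts: 252×5/28 = 45, 252×5/28 = 45, 252×6/28 = 54, 252×1/28 = 9, 252×5/28 = 45, 252×6/28 = 54.
cat         O        E   (O−E)²/E
type 1     30       45     5.0000
type 2     52       45     1.0889
type 3     42       54     2.6667
type 4     19        9    11.1111
type 5     66       45     9.8000
type 6     43       54     2.2407
Sum = 31.907
df = 5. Since 31.907 > 12.833, we reject H₀.

31.907; reject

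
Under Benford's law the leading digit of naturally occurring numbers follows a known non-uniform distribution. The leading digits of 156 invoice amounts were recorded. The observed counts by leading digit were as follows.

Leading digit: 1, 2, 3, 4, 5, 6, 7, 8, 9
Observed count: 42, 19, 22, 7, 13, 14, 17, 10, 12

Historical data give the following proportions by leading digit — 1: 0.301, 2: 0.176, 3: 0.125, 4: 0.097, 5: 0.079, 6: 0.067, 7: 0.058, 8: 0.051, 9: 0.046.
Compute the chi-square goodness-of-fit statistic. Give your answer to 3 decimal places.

19.816

Expected counts E_i = n·p_i: 156×0.301 = 46.956, 156×0.176 = 27.456, 156×0.125 = 19.5, 156×0.097 = 15.132, 156×0.079 = 12.324, 156×0.067 = 10.452, 156×0.058 = 9.048, 156×0.051 = 7.956, 156×0.046 = 7.176.
χ² = (42−46.956)²/46.956 + (19−27.456)²/27.456 + (22−19.5)²/19.5 + (7−15.132)²/15.132 + (13−12.324)²/12.324 + (14−10.452)²/10.452 + (17−9.048)²/9.048 + (10−7.956)²/7.956 + (12−7.176)²/7.176
   = 0.5231 + 2.6043 + 0.3205 + 4.3702 + 0.0371 + 1.2044 + 6.9888 + 0.5251 + 3.2429
Sum = 19.816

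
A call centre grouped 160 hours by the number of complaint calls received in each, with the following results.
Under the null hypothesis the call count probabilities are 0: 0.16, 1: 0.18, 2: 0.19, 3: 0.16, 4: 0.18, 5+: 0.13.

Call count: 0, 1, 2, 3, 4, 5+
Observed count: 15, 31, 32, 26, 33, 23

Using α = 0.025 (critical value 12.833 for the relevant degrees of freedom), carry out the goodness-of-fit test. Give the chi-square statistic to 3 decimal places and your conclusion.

5.493; do not reject

Expected counts E_i = n·p_i: 160×0.16 = 25.6, 160×0.18 = 28.8, 160×0.19 = 30.4, 160×0.16 = 25.6, 160×0.18 = 28.8, 160×0.13 = 20.8.
cat         O        E   (O−E)²/E
0          15     25.6     4.3891
1          31     28.8     0.1681
2          32     30.4     0.0842
3          26     25.6     0.0063
4          33     28.8     0.6125
5+         23     20.8     0.2327
Sum = 5.493
df = 5. Since 5.493 < 12.833, we do not reject H₀.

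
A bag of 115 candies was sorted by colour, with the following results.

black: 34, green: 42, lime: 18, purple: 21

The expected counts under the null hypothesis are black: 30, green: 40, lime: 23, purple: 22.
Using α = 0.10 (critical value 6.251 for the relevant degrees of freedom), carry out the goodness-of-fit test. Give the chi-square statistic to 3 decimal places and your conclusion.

1.766; do not reject

black: (34 − 30)²/30 = 16/30 = 0.5333
green: (42 − 40)²/40 = 4/40 = 0.1000
lime: (18 − 23)²/23 = 25/23 = 1.0870
purple: (21 − 22)²/22 = 1/22 = 0.0455
Sum = 1.766
df = 3. Since 1.766 < 6.251, we do not reject H₀.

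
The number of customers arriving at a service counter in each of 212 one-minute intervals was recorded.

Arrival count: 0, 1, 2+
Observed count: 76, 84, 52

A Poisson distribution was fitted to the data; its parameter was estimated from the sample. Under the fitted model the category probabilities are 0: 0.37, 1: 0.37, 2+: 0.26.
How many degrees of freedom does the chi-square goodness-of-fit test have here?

There are k = 3 categories and 1 parameter estimated from the data, so df = 3 − 1 − 1 = 1.

1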